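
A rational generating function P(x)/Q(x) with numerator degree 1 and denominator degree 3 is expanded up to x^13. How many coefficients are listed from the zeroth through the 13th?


Expanding up to x^13 gives the coefficients for x^0, x^1, ..., x^13.
That is 13 + 1 = 14 coefficients in total.

14


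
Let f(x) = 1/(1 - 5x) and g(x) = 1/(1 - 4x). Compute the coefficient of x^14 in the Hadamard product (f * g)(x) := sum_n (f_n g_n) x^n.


f has coefficients f_k = 5^k and g has coefficients g_k = 4^k, so the Hadamard product has coefficient (f*g)_k = 5^k * 4^k = 20^k.
For k = 14: 20^14 = 1638400000000000000.

1638400000000000000


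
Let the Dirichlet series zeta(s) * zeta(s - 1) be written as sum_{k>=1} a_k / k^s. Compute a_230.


Convolution gives a_k = sum_{d | k} d * 1 = sum_{d | k} d = sigma(k), the sum of positive divisors of k.
For k = 230, the divisors are 1, 2, 5, 10, 23, 46, 115, 230, so
sigma(230) = 1 + 2 + 5 + 10 + 23 + 46 + 115 + 230 = 432.

432


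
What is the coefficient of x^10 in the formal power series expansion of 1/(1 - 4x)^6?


The general identity 1/(1 - c x)^r = sum_{k>=0} c^k C(k + r - 1, r - 1) x^k follows by substituting y = c x into 1/(1 - y)^r = sum_{k>=0} C(k + r - 1, r - 1) y^k.
For c = 4, r = 6, k = 10:
4^10 * C(15, 5) = 1048576 * 3003 = 3148873728.

3148873728


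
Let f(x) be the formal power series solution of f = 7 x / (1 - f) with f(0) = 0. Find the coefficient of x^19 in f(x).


Apply Lagrange inversion: f = 7 x * phi(f) with phi(t) = 1/(1 - t), so
[x^n] f = 7^n * (1/n) [t^(n-1)] phi(t)^n = 7^n * (1/n) [t^(n-1)] (1 - t)^(-n) = 7^n * (1/n) C(2n - 2, n - 1) = 7^n * C_{n-1}.
For n = 19: C_18 = C(36, 18) / 19 = 9075135300/19 = 477638700.
With the 7^19 = 11398895185373143 factor, the coefficient is 11398895185373143 * 477638700 = 5444553477777887037434100.

5444553477777887037434100


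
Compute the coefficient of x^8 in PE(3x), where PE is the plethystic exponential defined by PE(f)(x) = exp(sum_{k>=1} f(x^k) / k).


With f(x) = 3x, the exponent is sum_{k>=1} 3 x^k / k = 3 * (-ln(1 - x)). Exponentiating:
PE(3x) = exp(-3 ln(1 - x)) = 1/(1 - x)^3.
By the negative binomial expansion, [x^n] 1/(1 - x)^3 = C(n + 2, 2).
For n = 8: C(10, 2) = 45.

45


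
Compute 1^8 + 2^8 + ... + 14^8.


This power sum has a closed form given by Faulhaber's formula
sum_{k=1}^{m} k^p = (1 / (p + 1)) * sum_{j=0}^{p} C(p + 1, j) B_j m^(p + 1 - j),
but for small m direct computation is fastest:
1 + 256 + 6561 + 65536 + 390625 + 1679616 + 5764801 + 16777216 + 43046721 + 100000000 + 214358881 + 429981696 + 815730721 + 1475789056 = 3103591687.

3103591687


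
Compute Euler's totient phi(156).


phi(n) counts integers in [1, n] coprime to n. Using the multiplicative formula phi(n) = n * prod_{p | n} (1 - 1/p):
156 = 2^2 * 3 * 13, so
phi(156) = 156 * (1 - 1/2) * (1 - 1/3) * (1 - 1/13) = 48.

48


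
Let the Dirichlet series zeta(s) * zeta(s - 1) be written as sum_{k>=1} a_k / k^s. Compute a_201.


Convolution gives a_k = sum_{d | k} d * 1 = sum_{d | k} d = sigma(k), the sum of positive divisors of k.
For k = 201, the divisors are 1, 3, 67, 201, so
sigma(201) = 1 + 3 + 67 + 201 = 272.

272


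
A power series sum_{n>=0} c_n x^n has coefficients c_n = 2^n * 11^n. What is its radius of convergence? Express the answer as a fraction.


By the root test (Cauchy-Hadamard), the radius is R = 1 / limsup_n |c_n|^(1/n).
Here |c_n|^(1/n) = (2^n * 11^n)^(1/n) = 2 * 11 = 22 for all n.
So R = 1/22 = 1/22.

1/22


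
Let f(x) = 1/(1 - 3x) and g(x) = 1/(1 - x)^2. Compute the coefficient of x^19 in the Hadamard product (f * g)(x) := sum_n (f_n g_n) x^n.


f has coefficients f_k = 3^k. For g = 1/(1 - x)^2 the coefficient is g_k = C(k + 1, 1) = k + 1. The Hadamard coefficient is (f * g)_k = 3^k * (k + 1).
For k = 19: 3^19 * 20 = 1162261467 * 20 = 23245229340.

23245229340


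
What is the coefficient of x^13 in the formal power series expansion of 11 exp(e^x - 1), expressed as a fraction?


exp(e^x - 1) is the exponential generating function for the Bell numbers Bell_k: exp(e^x - 1) = sum_{k>=0} Bell_k x^k / k!.
So the coefficient of x^13 in 11 exp(e^x - 1) is 11 Bell_13 / 13!.
Computing: Bell_13 = 27644437 and 13! = 6227020800, giving
11 * 27644437/6227020800 = 27644437/566092800.

27644437/566092800


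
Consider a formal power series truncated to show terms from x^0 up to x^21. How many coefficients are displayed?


From x^0 to x^21 inclusive, the count is 21 - 0 + 1 = 22.

22


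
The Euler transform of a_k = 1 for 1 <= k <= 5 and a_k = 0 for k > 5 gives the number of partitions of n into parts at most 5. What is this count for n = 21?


Partitions of 21 into parts at most 5:
Using generating function (1-x)^(-1)(1-x^2)^(-1)...(1-x^5)^(-1),
the coefficient of x^21 = 221

221


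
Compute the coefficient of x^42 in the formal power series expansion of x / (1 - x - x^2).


Let f(x) = sum_{k>=0} a_k x^k. Multiplying f(x) * (1 - x - x^2) = x and matching coefficients gives a_0 = 0, a_1 = 1, and a_k = a_{k-1} + a_{k-2} for k >= 2. These are the Fibonacci numbers F_k.
Iterating from F_0 = 0, F_1 = 1:
F_0=0, F_1=1, F_2=1, F_3=2, F_4=3, F_5=5, F_6=8, F_7=13, F_8=21, F_9=34, ...
F_42 = 267914296.

267914296


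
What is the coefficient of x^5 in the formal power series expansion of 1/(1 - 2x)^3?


The general identity 1/(1 - c x)^r = sum_{k>=0} c^k C(k + r - 1, r - 1) x^k follows by substituting y = c x into 1/(1 - y)^r = sum_{k>=0} C(k + r - 1, r - 1) y^k.
For c = 2, r = 3, k = 5:
2^5 * C(7, 2) = 32 * 21 = 672.

672


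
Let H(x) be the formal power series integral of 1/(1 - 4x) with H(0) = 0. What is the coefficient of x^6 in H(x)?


1/(1 - 4x) = sum_{k>=0} 4^k x^k. Integrating termwise with H(0) = 0:
H(x) = sum_{k>=0} 4^k x^(k+1) / (k+1) = sum_{m>=1} 4^(m-1) x^m / m.
For m = 6: 4^5/6 = 1024/6 = 512/3.

512/3


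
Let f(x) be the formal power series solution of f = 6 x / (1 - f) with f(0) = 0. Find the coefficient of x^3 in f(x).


Apply Lagrange inversion: f = 6 x * phi(f) with phi(t) = 1/(1 - t), so
[x^n] f = 6^n * (1/n) [t^(n-1)] phi(t)^n = 6^n * (1/n) [t^(n-1)] (1 - t)^(-n) = 6^n * (1/n) C(2n - 2, n - 1) = 6^n * C_{n-1}.
For n = 3: C_2 = C(4, 2) / 3 = 6/3 = 2.
With the 6^3 = 216 factor, the coefficient is 216 * 2 = 432.

432


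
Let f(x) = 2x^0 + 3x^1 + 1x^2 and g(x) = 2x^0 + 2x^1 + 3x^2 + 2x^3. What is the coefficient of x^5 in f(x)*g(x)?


Cauchy product at x^5:
1*2
= 2

2


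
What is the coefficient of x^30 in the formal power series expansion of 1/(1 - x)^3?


The negative binomial / multiset identity is
1/(1 - x)^r = sum_{k>=0} C(k + r - 1, r - 1) x^k.
Here r = 3 and k = 30, so the coefficient is
C(30 + 2, 2) = C(32, 2)
= 496

496


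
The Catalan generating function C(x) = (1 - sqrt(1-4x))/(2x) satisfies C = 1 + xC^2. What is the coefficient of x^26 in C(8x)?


Substituting x -> 8x scales the n-th coefficient by 8^n, so [x^26] C(8x) = 8^26 * C_26.
C_26 = C(2*26, 26)/(27) = 495918532948104/27 = 18367353072152.
So 8^26 * 18367353072152 = 302231454903657293676544 * 18367353072152 = 5551191841725658438190432521382002688.

5551191841725658438190432521382002688


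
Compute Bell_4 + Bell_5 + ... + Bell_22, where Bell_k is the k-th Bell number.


Recall Bell_k counts set partitions of a k-set (with Bell_0 = 1 by convention).
Bell_4 through Bell_22: 15, 52, 203, 877, 4140, 21147, 115975, 678570, 4213597, 27644437, 190899322, 1382958545, 10480142147, 82864869804, 682076806159, 5832742205057, 51724158235372, 474869816156751, 4506715738447323
Sum = 15 + 52 + 203 + 877 + 4140 + 21147 + 115975 + 678570 + 4213597 + 27644437 + 190899322 + 1382958545 + 10480142147 + 82864869804 + 682076806159 + 5832742205057 + 51724158235372 + 474869816156751 + 4506715738447323 = 5039919483399493.

5039919483399493


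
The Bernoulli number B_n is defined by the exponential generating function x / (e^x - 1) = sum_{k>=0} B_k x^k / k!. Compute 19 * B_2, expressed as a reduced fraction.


Bernoulli numbers can also be computed recursively via B_0 = 1 and sum_{j=0}^{m} C(m+1, j) B_j = 0 for m >= 1. Odd-index Bernoulli numbers vanish for k >= 3.
Computing B_2 = 1/6, so 19 * B_2 = 19 * 1/6 = 19/6.

19/6


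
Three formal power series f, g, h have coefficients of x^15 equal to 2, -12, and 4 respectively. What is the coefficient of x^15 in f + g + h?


Series addition is componentwise:
2 + -12 + 4
= -6

-6


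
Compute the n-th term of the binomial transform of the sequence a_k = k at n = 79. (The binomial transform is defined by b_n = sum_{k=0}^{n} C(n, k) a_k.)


With a_k = k, b_n = sum_{k=0}^{n} C(n, k) k. Using k * C(n, k) = n * C(n-1, k-1) gives b_n = n * sum_{k>=1} C(n-1, k-1) = n * 2^(n-1).
For n = 79: 79 * 2^78 = 79 * 302231454903657293676544 = 23876284937388926200446976.

23876284937388926200446976


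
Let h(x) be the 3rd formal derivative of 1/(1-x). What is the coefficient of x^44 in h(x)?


Differentiating 3 times: d^3/dx^3 [1/(1-x)] = 3!/(1-x)^4.
The expansion 1/(1-x)^4 = sum_{k>=0} C(k+3, 3) x^k, so the coefficient of x^n in 3!/(1-x)^4 is 3! * C(n+3, 3).
For n = 44: 6 * C(47, 3) = 6 * 16215 = 97290

97290


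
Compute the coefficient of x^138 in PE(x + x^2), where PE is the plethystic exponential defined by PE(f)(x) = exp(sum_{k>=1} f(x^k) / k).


With f(x) = x + x^2, the exponent is sum_{k>=1} (x^k + x^(2k)) / k = -ln(1 - x) - ln(1 - x^2). Exponentiating:
PE(x + x^2) = 1 / ((1 - x)(1 - x^2)).
This is the generating function for partitions of n into parts of size 1 or 2. The number of 2's can be any j in 0..69, and the rest are 1's, so
[x^138] = floor(138/2) + 1 = 70.

70


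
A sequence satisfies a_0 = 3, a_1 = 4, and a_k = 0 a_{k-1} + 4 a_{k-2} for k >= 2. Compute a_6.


The characteristic equation is t^2 - 0 t - 4 = 0, with roots r_1 = 2 and r_2 = -2 (so c_1 = r_1 + r_2, c_2 = -r_1 r_2 as required).
One can use the closed form a_n = A r_1^n + B r_2^n, but direct iteration is more reliable:
a_0 = 3, a_1 = 4, a_2 = 12, a_3 = 16, a_4 = 48, a_5 = 64, a_6 = 192.
So a_6 = 192.

192


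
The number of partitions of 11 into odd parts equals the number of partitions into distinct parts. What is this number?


Computing partitions of 11 into odd parts (1, 3, 5, ...):
Using the generating function prod_{k>=0} 1/(1-x^(2k+1)),
the count is 12

12


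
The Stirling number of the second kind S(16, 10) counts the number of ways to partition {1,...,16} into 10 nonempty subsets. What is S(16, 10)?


Using the explicit formula S(n,k) = (1/k!) sum_{j=0}^{k} (-1)^(k-j) C(k,j) j^n:
S(16, 10) = 193754990
Equivalently, S(n,k) is n! times the coefficient of x^n in the EGF (e^x - 1)^k / k!.

193754990


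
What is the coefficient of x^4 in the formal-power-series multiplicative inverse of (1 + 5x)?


The inverse is 1/(1 + 5x). Apply the geometric identity 1/(1 - y) = sum_{k>=0} y^k with y = -5x:
1/(1 + 5x) = sum_{k>=0} (-5)^k x^k.
So the coefficient of x^4 is (-5)^4 = 625.

625


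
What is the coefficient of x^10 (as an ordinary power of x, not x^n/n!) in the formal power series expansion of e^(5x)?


The exponential series is e^y = sum_{k>=0} y^k / k!. Substituting y = 5x gives
e^(5x) = sum_{k>=0} 5^k x^k / k!.
So the coefficient of x^n is a^n/n! with a = 5, n = 10:
5^10 / 10! = 9765625/3628800 = 390625/145152

390625/145152


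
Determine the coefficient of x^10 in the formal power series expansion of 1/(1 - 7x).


The geometric series identity gives 1/(1 - c x) = sum_{k>=0} c^k x^k, so the coefficient of x^k is c^k.
Here c = 7 and k = 10.
Computing: 7^10 = 282475249

282475249


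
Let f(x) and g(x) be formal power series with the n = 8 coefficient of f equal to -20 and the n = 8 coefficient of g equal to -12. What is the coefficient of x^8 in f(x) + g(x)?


Addition of formal power series is termwise.
The coefficient of x^8 in f + g = -20 + -12
= -32

-32


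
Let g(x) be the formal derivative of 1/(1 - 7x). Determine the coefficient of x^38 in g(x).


Differentiate termwise: d/dx sum_{k>=0} 7^k x^k = sum_{k>=1} k 7^k x^(k-1) = sum_{j>=0} (j+1) 7^(j+1) x^j.
Equivalently, d/dx [1/(1 - 7x)] = 7/(1 - 7x)^2.
For j = 38: 39 * 7^39 = 39 * 909543680129861140820205019889143 = 35472203525064584491987995775676577.

35472203525064584491987995775676577


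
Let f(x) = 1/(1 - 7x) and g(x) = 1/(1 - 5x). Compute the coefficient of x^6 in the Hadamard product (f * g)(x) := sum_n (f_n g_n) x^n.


f has coefficients f_k = 7^k and g has coefficients g_k = 5^k, so the Hadamard product has coefficient (f*g)_k = 7^k * 5^k = 35^k.
For k = 6: 35^6 = 1838265625.

1838265625


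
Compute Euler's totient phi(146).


phi(n) counts integers in [1, n] coprime to n. Using the multiplicative formula phi(n) = n * prod_{p | n} (1 - 1/p):
146 = 2 * 73, so
phi(146) = 146 * (1 - 1/2) * (1 - 1/73) = 72.

72


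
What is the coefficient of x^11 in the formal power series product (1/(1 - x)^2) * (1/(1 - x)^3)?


Combine the factors: (1/(1 - x)^2) * (1/(1 - x)^3) = 1/(1 - x)^5.
Then use 1/(1 - x)^r = sum_{k>=0} C(k + r - 1, r - 1) x^k with r = 5 and k = 11:
C(15, 4) = 1365.

1365


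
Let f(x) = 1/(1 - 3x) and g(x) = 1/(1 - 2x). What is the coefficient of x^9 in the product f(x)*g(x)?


The coefficient of x^n in f*g is the Cauchy product: sum_{k=0}^{n} a^k * b^(n-k).
With a=3, b=2, n=9:
sum_{k=0}^{9} 3^k * 2^(9-k)
= 58025

58025


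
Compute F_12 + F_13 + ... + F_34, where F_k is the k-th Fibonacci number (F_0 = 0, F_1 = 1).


Use the identity sum_{k=0}^{N} F_k = F_{N+2} - 1 (which follows from F_{k+2} - F_{k+1} = F_k). Then
sum_{k=12}^{34} F_k = (F_{36} - 1) - (F_{13} - 1) = F_{36} - F_{13}.
Computing: F_{36} = 14930352, F_{13} = 233, so
Sum = 14930352 - 233 = 14930119.

14930119


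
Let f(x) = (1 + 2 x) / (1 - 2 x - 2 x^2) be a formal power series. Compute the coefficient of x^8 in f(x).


Write f(x) = sum_{k>=0} a_k x^k. Multiplying both sides by 1 - 2 x - 2 x^2 gives
(1 - 2 x - 2 x^2) sum_{k>=0} a_k x^k = 1 + 2 x.
Matching coefficients:
 x^0: a_0 = 1
 x^1: a_1 - 2 a_0 = 2  =>  a_1 = 2*1 + 2 = 4
 x^k (k >= 2): a_k = 2 a_{k-1} + 2 a_{k-2}.
Iterating: a_2 = 10, a_3 = 28, a_4 = 76, a_5 = 208, a_6 = 568, a_7 = 1552, a_8 = 4240.
So the coefficient of x^8 is 4240.

4240


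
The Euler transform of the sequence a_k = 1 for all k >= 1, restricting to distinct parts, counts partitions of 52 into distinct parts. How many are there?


Partitions of 52 into distinct parts can be computed via generating function.
Product (1+x)(1+x^2)(1+x^3)...
The coefficient of x^52 = 4582

4582


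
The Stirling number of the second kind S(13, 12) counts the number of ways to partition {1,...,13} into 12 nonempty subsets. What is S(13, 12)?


Using the explicit formula S(n,k) = (1/k!) sum_{j=0}^{k} (-1)^(k-j) C(k,j) j^n:
S(13, 12) = 78
Equivalently, S(n,k) is n! times the coefficient of x^n in the EGF (e^x - 1)^k / k!.

78


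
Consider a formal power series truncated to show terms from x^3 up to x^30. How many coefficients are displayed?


From x^3 to x^30 inclusive, the count is 30 - 3 + 1 = 28.

28


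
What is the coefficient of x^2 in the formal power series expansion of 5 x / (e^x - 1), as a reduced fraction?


The exponential generating function for Bernoulli numbers is
x / (e^x - 1) = sum_{k>=0} B_k x^k / k!.
So the coefficient of x^2 in 5 x / (e^x - 1) is 5 B_2 / 2!.
Computing: B_2 = 1/6, 2! = 2, giving
5 * 1/6 / 2 = 5/12.

5/12


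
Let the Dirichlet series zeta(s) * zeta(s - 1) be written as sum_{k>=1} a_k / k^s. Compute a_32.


Convolution gives a_k = sum_{d | k} d * 1 = sum_{d | k} d = sigma(k), the sum of positive divisors of k.
For k = 32, the divisors are 1, 2, 4, 8, 16, 32, so
sigma(32) = 1 + 2 + 4 + 8 + 16 + 32 = 63.

63


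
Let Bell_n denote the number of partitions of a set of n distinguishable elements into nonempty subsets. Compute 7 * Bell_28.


Bell_28 can be computed from the Bell triangle or from Dobinski's identity Bell_n = (1/e) * sum_{k>=0} k^n / k!.
Computing Bell_28 = 6160539404599934652455.
Then 7 * 6160539404599934652455 = 43123775832199542567185.

43123775832199542567185


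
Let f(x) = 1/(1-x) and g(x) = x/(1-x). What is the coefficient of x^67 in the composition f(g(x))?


First simplify the composition: f(g(x)) = 1/(1 - x/(1-x)) = (1-x)/((1-x) - x) = (1-x)/(1-2x).
Now extract the coefficient. Write (1-x)/(1-2x) = 1/(1-2x) - x/(1-2x).
The coefficient of x^n in 1/(1-2x) is 2^n, and in x/(1-2x) is 2^(n-1) (for n >= 1).
So the coefficient of x^67 is 2^67 - 2^66 = 147573952589676412928 - 73786976294838206464 = 73786976294838206464.

73786976294838206464


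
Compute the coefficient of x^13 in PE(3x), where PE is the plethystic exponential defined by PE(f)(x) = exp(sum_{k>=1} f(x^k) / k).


With f(x) = 3x, the exponent is sum_{k>=1} 3 x^k / k = 3 * (-ln(1 - x)). Exponentiating:
PE(3x) = exp(-3 ln(1 - x)) = 1/(1 - x)^3.
By the negative binomial expansion, [x^n] 1/(1 - x)^3 = C(n + 2, 2).
For n = 13: C(15, 2) = 105.

105


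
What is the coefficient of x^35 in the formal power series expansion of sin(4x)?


The Maclaurin series is sin(t) = sum_{k>=0} (-1)^k t^(2k+1) / (2k+1)!, so substituting t = 4x, only odd powers of x are nonzero, with coefficient of x^(2k+1) equal to (-1)^k 4^(2k+1) / (2k+1)!.
Write 35 = 2*17 + 1, giving the coefficient (-1)^17 * 4^35 / 35! = -1180591620717411303424/10333147966386144929666651337523200000000 = -274877906944/2405873491984360136479756640625.

-274877906944/2405873491984360136479756640625


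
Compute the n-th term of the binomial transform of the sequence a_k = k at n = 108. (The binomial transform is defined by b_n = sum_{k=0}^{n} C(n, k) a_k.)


With a_k = k, b_n = sum_{k=0}^{n} C(n, k) k. Using k * C(n, k) = n * C(n-1, k-1) gives b_n = n * sum_{k>=1} C(n-1, k-1) = n * 2^(n-1).
For n = 108: 108 * 2^107 = 108 * 162259276829213363391578010288128 = 17524001897555043246290425111117824.

17524001897555043246290425111117824


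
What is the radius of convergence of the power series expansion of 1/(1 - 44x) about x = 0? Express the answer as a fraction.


Expanding 1/(1 - 44x) = sum_{k>=0} 44^k x^k, the series converges when |44x| < 1, i.e., |x| < 1/44.
So the radius of convergence is 1/44 = 1/44.

1/44


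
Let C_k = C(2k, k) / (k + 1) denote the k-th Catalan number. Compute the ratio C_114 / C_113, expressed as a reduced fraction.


Using C_k = (2k)! / (k! (k+1)!), the ratio C_{k+1}/C_k simplifies to
C_{k+1}/C_k = [(2k+2)! / ((k+1)! (k+2)!)] * [k! (k+1)! / (2k)!]
 = (2k+2)(2k+1) / ((k+1)(k+2)) = 2(2k+1) / (k+2).
For k = 113: 2(2*113 + 1) / (113 + 2) = 454/115 = 454/115.

454/115


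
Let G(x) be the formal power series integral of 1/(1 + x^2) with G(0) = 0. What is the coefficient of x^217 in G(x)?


1/(1 + x^2) = sum_{j>=0} (-1)^j x^(2j). Integrating termwise with G(0) = 0:
G(x) = sum_{j>=0} (-1)^j x^(2j+1) / (2j+1) = arctan(x).
Only odd powers are nonzero. For x^217 write 217 = 2*108 + 1, giving
(-1)^108 / 217 = 1/217 = 1/217.

1/217


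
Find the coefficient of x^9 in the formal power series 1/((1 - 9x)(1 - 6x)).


By partial fractions or Cauchy convolution:
The coefficient equals sum_{k=0}^{9} 9^k * 6^(9-k).
= 1142106075

1142106075


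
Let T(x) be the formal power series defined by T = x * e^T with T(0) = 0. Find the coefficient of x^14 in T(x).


Apply the Lagrange inversion formula: if T = x * phi(T) with phi(t) = e^t, then
[x^n] T = (1/n) [t^(n-1)] phi(t)^n = (1/n) [t^(n-1)] e^(n t) = (1/n) * n^(n-1) / (n-1)! = n^(n-1) / n!.
When c = 1 this is the Cayley count of rooted labeled trees on n vertices, divided by n!.
For n = 14: 14^13 / 14! = 793714773254144/87178291200 = 7909306972/868725.

7909306972/868725


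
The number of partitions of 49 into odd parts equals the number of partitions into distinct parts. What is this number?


Computing partitions of 49 into odd parts (1, 3, 5, ...):
Using the generating function prod_{k>=0} 1/(1-x^(2k+1)),
the count is 3264

3264


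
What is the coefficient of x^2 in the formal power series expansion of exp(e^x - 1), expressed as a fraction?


exp(e^x - 1) is the exponential generating function for the Bell numbers Bell_k: exp(e^x - 1) = sum_{k>=0} Bell_k x^k / k!.
So the coefficient of x^2 in exp(e^x - 1) is Bell_2 / 2!.
Computing: Bell_2 = 2 and 2! = 2, giving
2/2 = 1.

1


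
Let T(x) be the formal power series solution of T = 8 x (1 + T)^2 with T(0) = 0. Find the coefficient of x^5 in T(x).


Apply the Lagrange inversion formula: if T = 8 x * phi(T) with phi(t) = (1 + t)^2, then [x^n] T = 8^n * (1/n) [t^(n-1)] phi(t)^n = 8^n * (1/n) [t^(n-1)] (1 + t)^(2n) = 8^n * (1/n) C(2n, n-1).
Using the identity C(2n, n-1) = C(2n, n) * n / (n+1), the unscaled factor equals C(2n, n) / (n+1) = C_n, the n-th Catalan number.
For n = 5: C_5 = C(10, 5) / 6 = 252/6 = 42.
With the 8^5 = 32768 factor, the coefficient is 32768 * 42 = 1376256.

1376256


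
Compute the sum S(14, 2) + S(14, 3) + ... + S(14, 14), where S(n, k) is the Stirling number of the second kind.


By definition, S(n, k) counts partitions of an n-set into exactly k nonempty blocks.
Computing row n = 14 for k = 2..14:
S(14, k): 8191, 788970, 10391745, 40075035, 63436373, 49329280, 20912320, 5135130, 752752, 66066, 3367, 91, 1
Sum = 190899321.

190899321


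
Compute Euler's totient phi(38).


phi(n) counts integers in [1, n] coprime to n. Using the multiplicative formula phi(n) = n * prod_{p | n} (1 - 1/p):
38 = 2 * 19, so
phi(38) = 38 * (1 - 1/2) * (1 - 1/19) = 18.

18


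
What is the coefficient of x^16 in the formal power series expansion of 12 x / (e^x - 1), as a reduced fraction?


The exponential generating function for Bernoulli numbers is
x / (e^x - 1) = sum_{k>=0} B_k x^k / k!.
So the coefficient of x^16 in 12 x / (e^x - 1) is 12 B_16 / 16!.
Computing: B_16 = -3617/510, 16! = 20922789888000, giving
12 * -3617/510 / 20922789888000 = -3617/889218570240000.

-3617/889218570240000


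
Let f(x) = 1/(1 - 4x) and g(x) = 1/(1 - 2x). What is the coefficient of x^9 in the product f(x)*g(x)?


The coefficient of x^n in f*g is the Cauchy product: sum_{k=0}^{n} a^k * b^(n-k).
With a=4, b=2, n=9:
sum_{k=0}^{9} 4^k * 2^(9-k)
= 523776

523776


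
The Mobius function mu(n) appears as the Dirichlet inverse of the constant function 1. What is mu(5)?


5 = 5 (all distinct primes).
mu(5) = (-1)^1 = -1

-1


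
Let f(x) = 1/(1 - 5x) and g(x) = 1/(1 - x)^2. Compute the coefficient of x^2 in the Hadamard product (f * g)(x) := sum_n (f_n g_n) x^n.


f has coefficients f_k = 5^k. For g = 1/(1 - x)^2 the coefficient is g_k = C(k + 1, 1) = k + 1. The Hadamard coefficient is (f * g)_k = 5^k * (k + 1).
For k = 2: 5^2 * 3 = 25 * 3 = 75.

75


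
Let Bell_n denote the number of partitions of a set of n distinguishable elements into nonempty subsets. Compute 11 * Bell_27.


Bell_27 can be computed from the Bell triangle or from Dobinski's identity Bell_n = (1/e) * sum_{k>=0} k^n / k!.
Computing Bell_27 = 545717047936059989389.
Then 11 * 545717047936059989389 = 6002887527296659883279.

6002887527296659883279


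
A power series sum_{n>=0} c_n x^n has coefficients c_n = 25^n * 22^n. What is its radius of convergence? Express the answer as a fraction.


By the root test (Cauchy-Hadamard), the radius is R = 1 / limsup_n |c_n|^(1/n).
Here |c_n|^(1/n) = (25^n * 22^n)^(1/n) = 25 * 22 = 550 for all n.
So R = 1/550 = 1/550.

1/550


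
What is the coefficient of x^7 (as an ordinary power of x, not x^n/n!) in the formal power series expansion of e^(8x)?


The exponential series is e^y = sum_{k>=0} y^k / k!. Substituting y = 8x gives
e^(8x) = sum_{k>=0} 8^k x^k / k!.
So the coefficient of x^n is a^n/n! with a = 8, n = 7:
8^7 / 7! = 2097152/5040 = 131072/315

131072/315


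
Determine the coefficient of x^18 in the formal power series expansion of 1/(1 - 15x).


The geometric series identity gives 1/(1 - c x) = sum_{k>=0} c^k x^k, so the coefficient of x^k is c^k.
Here c = 15 and k = 18.
Computing: 15^18 = 1477891880035400390625

1477891880035400390625


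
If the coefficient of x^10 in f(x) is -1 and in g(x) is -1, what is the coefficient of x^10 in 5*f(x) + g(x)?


Scalar multiplication scales coefficients: 5 * -1 = -5.
Then add the g coefficient: -5 + -1
= -6

-6


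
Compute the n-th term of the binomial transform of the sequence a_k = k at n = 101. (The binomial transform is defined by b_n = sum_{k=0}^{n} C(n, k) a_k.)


With a_k = k, b_n = sum_{k=0}^{n} C(n, k) k. Using k * C(n, k) = n * C(n-1, k-1) gives b_n = n * sum_{k>=1} C(n-1, k-1) = n * 2^(n-1).
For n = 101: 101 * 2^100 = 101 * 1267650600228229401496703205376 = 128032710623051169551167023742976.

128032710623051169551167023742976


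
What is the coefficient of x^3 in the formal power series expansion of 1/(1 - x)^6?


The expansion 1/(1 - x)^r = sum_{k>=0} C(k + r - 1, r - 1) x^k follows from the multiset / negative-binomial theorem (or from repeated differentiation of the geometric series).
For r = 6 and k = 3:
C(8, 5) = 40320 / (120 * 6) = 56.

56


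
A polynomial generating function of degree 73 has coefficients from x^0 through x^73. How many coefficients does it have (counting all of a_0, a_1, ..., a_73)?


A polynomial of degree 73 takes the form a_0 + a_1 x + ... + a_73 x^73.
The number of coefficients is 73 + 1 = 74.

74


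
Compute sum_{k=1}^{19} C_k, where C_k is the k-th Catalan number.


C_1 through C_19: 1, 2, 5, 14, 42, 132, 429, 1430, 4862, 16796, 58786, 208012, 742900, 2674440, 9694845, 35357670, 129644790, 477638700, 1767263190
Sum = 1 + 2 + 5 + 14 + 42 + 132 + 429 + 1430 + 4862 + 16796 + 58786 + 208012 + 742900 + 2674440 + 9694845 + 35357670 + 129644790 + 477638700 + 1767263190
= 2423307046

2423307046


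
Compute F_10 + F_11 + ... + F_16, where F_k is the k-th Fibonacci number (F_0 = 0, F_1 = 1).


Use the identity sum_{k=0}^{N} F_k = F_{N+2} - 1 (which follows from F_{k+2} - F_{k+1} = F_k). Then
sum_{k=10}^{16} F_k = (F_{18} - 1) - (F_{11} - 1) = F_{18} - F_{11}.
Computing: F_{18} = 2584, F_{11} = 89, so
Sum = 2584 - 89 = 2495.

2495


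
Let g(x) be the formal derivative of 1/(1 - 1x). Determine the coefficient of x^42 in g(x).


Differentiate termwise: d/dx sum_{k>=0} 1^k x^k = sum_{k>=1} k 1^k x^(k-1) = sum_{j>=0} (j+1) 1^(j+1) x^j.
Equivalently, d/dx [1/(1 - 1x)] = 1/(1 - 1x)^2.
For j = 42: 43 * 1^43 = 43 * 1 = 43.

43


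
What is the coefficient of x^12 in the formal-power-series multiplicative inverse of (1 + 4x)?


The inverse is 1/(1 + 4x). Apply the geometric identity 1/(1 - y) = sum_{k>=0} y^k with y = -4x:
1/(1 + 4x) = sum_{k>=0} (-4)^k x^k.
So the coefficient of x^12 is (-4)^12 = 16777216.

16777216


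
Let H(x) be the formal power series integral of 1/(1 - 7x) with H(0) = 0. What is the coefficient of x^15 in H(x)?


1/(1 - 7x) = sum_{k>=0} 7^k x^k. Integrating termwise with H(0) = 0:
H(x) = sum_{k>=0} 7^k x^(k+1) / (k+1) = sum_{m>=1} 7^(m-1) x^m / m.
For m = 15: 7^14/15 = 678223072849/15 = 678223072849/15.

678223072849/15


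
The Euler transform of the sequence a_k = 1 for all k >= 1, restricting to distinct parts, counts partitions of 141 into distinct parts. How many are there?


Partitions of 141 into distinct parts can be computed via generating function.
Product (1+x)(1+x^2)(1+x^3)...
The coefficient of x^141 = 10327156

10327156


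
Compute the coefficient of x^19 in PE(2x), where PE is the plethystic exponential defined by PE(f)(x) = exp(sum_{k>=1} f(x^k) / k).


With f(x) = 2x, the exponent is sum_{k>=1} 2 x^k / k = 2 * (-ln(1 - x)). Exponentiating:
PE(2x) = exp(-2 ln(1 - x)) = 1/(1 - x)^2.
By the negative binomial expansion, [x^n] 1/(1 - x)^2 = C(n + 1, 1).
For n = 19: C(20, 1) = 20.

20


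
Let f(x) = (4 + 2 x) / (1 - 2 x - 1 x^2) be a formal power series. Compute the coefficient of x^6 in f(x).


Write f(x) = sum_{k>=0} a_k x^k. Multiplying both sides by 1 - 2 x - 1 x^2 gives
(1 - 2 x - 1 x^2) sum_{k>=0} a_k x^k = 4 + 2 x.
Matching coefficients:
 x^0: a_0 = 4
 x^1: a_1 - 2 a_0 = 2  =>  a_1 = 2*4 + 2 = 10
 x^k (k >= 2): a_k = 2 a_{k-1} + 1 a_{k-2}.
Iterating: a_2 = 24, a_3 = 58, a_4 = 140, a_5 = 338, a_6 = 816.
So the coefficient of x^6 is 816.

816


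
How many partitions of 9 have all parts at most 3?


Using the generating function (1-x)^(-1)(1-x^2)^(-1)(1-x^3)^(-1),
the coefficient of x^9 counts these restricted partitions.
Result = 12

12


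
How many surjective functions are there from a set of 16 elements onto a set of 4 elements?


By inclusion-exclusion on which target elements are missed, the number of surjections from an n-set onto a k-set is
surj(n, k) = sum_{j=0}^{k} (-1)^j C(k, j) (k - j)^n.
Equivalently surj(n, k) = k! * S(n, k), where S(n, k) is the Stirling number of the second kind.
For n = 16, k = 4:
S(16, 4) = 171798901, so
surj = 4! * 171798901 = 24 * 171798901 = 4123173624.

4123173624


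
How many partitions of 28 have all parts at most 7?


Using the generating function (1-x)^(-1)(1-x^2)^(-1)...(1-x^7)^(-1),
the coefficient of x^28 counts these restricted partitions.
Result = 1367

1367


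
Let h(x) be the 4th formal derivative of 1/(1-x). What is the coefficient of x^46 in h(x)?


Differentiating 4 times: d^4/dx^4 [1/(1-x)] = 4!/(1-x)^5.
The expansion 1/(1-x)^5 = sum_{k>=0} C(k+4, 4) x^k, so the coefficient of x^n in 4!/(1-x)^5 is 4! * C(n+4, 4).
For n = 46: 24 * C(50, 4) = 24 * 230300 = 5527200

5527200


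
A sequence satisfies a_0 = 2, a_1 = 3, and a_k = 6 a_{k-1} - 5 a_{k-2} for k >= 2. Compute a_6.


The characteristic equation is t^2 - 6 t + 5 = 0, with roots r_1 = 5 and r_2 = 1 (so c_1 = r_1 + r_2, c_2 = -r_1 r_2 as required).
One can use the closed form a_n = A r_1^n + B r_2^n, but direct iteration is more reliable:
a_0 = 2, a_1 = 3, a_2 = 8, a_3 = 33, a_4 = 158, a_5 = 783, a_6 = 3908.
So a_6 = 3908.

3908


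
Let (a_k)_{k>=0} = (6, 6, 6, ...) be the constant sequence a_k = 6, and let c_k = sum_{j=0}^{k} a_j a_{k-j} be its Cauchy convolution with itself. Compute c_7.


Since a_j = 6 for all j >= 0, the convolution sum becomes
c_k = sum_{j=0}^{k} 6 * 6 = 36 * (k + 1).
Equivalently, the generating function of (a_k) is 6/(1 - x) and its square is 36/(1 - x)^2 = sum_{k>=0} 36(k + 1) x^k.
For k = 7: 36 * 8 = 288.

288


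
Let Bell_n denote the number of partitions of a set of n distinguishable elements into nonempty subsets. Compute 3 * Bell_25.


Bell_25 can be computed from the Bell triangle or from Dobinski's identity Bell_n = (1/e) * sum_{k>=0} k^n / k!.
Computing Bell_25 = 4638590332229999353.
Then 3 * 4638590332229999353 = 13915770996689998059.

13915770996689998059


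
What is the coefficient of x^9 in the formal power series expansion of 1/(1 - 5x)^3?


The general identity 1/(1 - c x)^r = sum_{k>=0} c^k C(k + r - 1, r - 1) x^k follows by substituting y = c x into 1/(1 - y)^r = sum_{k>=0} C(k + r - 1, r - 1) y^k.
For c = 5, r = 3, k = 9:
5^9 * C(11, 2) = 1953125 * 55 = 107421875.

107421875


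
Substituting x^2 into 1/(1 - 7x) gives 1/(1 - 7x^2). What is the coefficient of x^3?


Since 1/(1 - 7x^2) only has even powers of x,
the coefficient of x^3 (odd) is 0.

0


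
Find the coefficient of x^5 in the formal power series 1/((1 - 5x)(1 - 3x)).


By partial fractions or Cauchy convolution:
The coefficient equals sum_{k=0}^{5} 5^k * 3^(5-k).
= 7448

7448


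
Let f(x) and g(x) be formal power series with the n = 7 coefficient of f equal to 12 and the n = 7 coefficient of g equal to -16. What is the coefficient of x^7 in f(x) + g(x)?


Addition of formal power series is termwise.
The coefficient of x^7 in f + g = 12 + -16
= -4

-4


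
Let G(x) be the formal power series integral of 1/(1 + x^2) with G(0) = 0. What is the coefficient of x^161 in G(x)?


1/(1 + x^2) = sum_{j>=0} (-1)^j x^(2j). Integrating termwise with G(0) = 0:
G(x) = sum_{j>=0} (-1)^j x^(2j+1) / (2j+1) = arctan(x).
Only odd powers are nonzero. For x^161 write 161 = 2*80 + 1, giving
(-1)^80 / 161 = 1/161 = 1/161.

1/161


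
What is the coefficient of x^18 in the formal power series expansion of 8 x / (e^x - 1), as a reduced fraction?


The exponential generating function for Bernoulli numbers is
x / (e^x - 1) = sum_{k>=0} B_k x^k / k!.
So the coefficient of x^18 in 8 x / (e^x - 1) is 8 B_18 / 18!.
Computing: B_18 = 43867/798, 18! = 6402373705728000, giving
8 * 43867/798 / 6402373705728000 = 43867/638636777146368000.

43867/638636777146368000


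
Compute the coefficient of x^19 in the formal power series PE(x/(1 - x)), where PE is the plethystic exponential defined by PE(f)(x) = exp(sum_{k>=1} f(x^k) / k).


For f(x) = x/(1 - x) we have
sum_{k>=1} f(x^k) / k = sum_{k>=1} (1/k) * x^k / (1 - x^k) = sum_{k, m >= 1} x^(k m) / k,
which after exponentiating simplifies to
PE(x/(1 - x)) = prod_{k>=1} 1 / (1 - x^k).
This is the generating function for the partition function p(n), so the coefficient of x^19 is p(19).
Computing p(19) by dynamic programming over parts 1, 2, ..., 19: p(19) = 490.

490


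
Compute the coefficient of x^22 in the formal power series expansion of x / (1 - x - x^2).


Let f(x) = sum_{k>=0} a_k x^k. Multiplying f(x) * (1 - x - x^2) = x and matching coefficients gives a_0 = 0, a_1 = 1, and a_k = a_{k-1} + a_{k-2} for k >= 2. These are the Fibonacci numbers F_k.
Iterating from F_0 = 0, F_1 = 1:
F_0=0, F_1=1, F_2=1, F_3=2, F_4=3, F_5=5, F_6=8, F_7=13, F_8=21, F_9=34, ...
F_22 = 17711.

17711


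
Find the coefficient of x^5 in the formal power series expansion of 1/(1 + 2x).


Write 1/(1 + c x) = 1/(1 - (-c) x) and apply the geometric-series identity
1/(1 - y) = sum_{k>=0} y^k to get 1/(1 + c x) = sum_{k>=0} (-c)^k x^k.
So the coefficient of x^k is (-c)^k = (-1)^k * c^k.
Here c = 2 and k = 5:
(-2)^5 = -1 * 32 = -32

-32


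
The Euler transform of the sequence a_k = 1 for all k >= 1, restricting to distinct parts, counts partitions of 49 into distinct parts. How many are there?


Partitions of 49 into distinct parts can be computed via generating function.
Product (1+x)(1+x^2)(1+x^3)...
The coefficient of x^49 = 3264

3264


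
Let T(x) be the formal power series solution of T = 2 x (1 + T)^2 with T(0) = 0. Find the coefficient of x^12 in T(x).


Apply the Lagrange inversion formula: if T = 2 x * phi(T) with phi(t) = (1 + t)^2, then [x^n] T = 2^n * (1/n) [t^(n-1)] phi(t)^n = 2^n * (1/n) [t^(n-1)] (1 + t)^(2n) = 2^n * (1/n) C(2n, n-1).
Using the identity C(2n, n-1) = C(2n, n) * n / (n+1), the unscaled factor equals C(2n, n) / (n+1) = C_n, the n-th Catalan number.
For n = 12: C_12 = C(24, 12) / 13 = 2704156/13 = 208012.
With the 2^12 = 4096 factor, the coefficient is 4096 * 208012 = 852017152.

852017152


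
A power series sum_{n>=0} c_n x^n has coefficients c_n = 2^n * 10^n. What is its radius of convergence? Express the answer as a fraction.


By the root test (Cauchy-Hadamard), the radius is R = 1 / limsup_n |c_n|^(1/n).
Here |c_n|^(1/n) = (2^n * 10^n)^(1/n) = 2 * 10 = 20 for all n.
So R = 1/20 = 1/20.

1/20


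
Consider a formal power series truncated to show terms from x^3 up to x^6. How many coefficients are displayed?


From x^3 to x^6 inclusive, the count is 6 - 3 + 1 = 4.

4


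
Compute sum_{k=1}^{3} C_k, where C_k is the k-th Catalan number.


C_1 through C_3: 1, 2, 5
Sum = 1 + 2 + 5
= 8

8


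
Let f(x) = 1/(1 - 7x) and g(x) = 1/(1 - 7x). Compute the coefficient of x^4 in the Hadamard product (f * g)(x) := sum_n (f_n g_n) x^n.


f has coefficients f_k = 7^k and g has coefficients g_k = 7^k, so the Hadamard product has coefficient (f*g)_k = 7^k * 7^k = 49^k.
For k = 4: 49^4 = 5764801.

5764801


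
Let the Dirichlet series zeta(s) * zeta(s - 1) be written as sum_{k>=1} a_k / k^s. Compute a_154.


Convolution gives a_k = sum_{d | k} d * 1 = sum_{d | k} d = sigma(k), the sum of positive divisors of k.
For k = 154, the divisors are 1, 2, 7, 11, 14, 22, 77, 154, so
sigma(154) = 1 + 2 + 7 + 11 + 14 + 22 + 77 + 154 = 288.

288


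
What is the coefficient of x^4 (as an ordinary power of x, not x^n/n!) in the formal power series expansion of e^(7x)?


The exponential series is e^y = sum_{k>=0} y^k / k!. Substituting y = 7x gives
e^(7x) = sum_{k>=0} 7^k x^k / k!.
So the coefficient of x^n is a^n/n! with a = 7, n = 4:
7^4 / 4! = 2401/24 = 2401/24

2401/24


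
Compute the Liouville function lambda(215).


The Liouville function is lambda(k) = (-1)^Omega(k), where Omega(k) counts the prime factors of k with multiplicity.
Factoring: 215 = 5 * 43, so Omega(215) = 2.
lambda(215) = (-1)^2 = 1.

1


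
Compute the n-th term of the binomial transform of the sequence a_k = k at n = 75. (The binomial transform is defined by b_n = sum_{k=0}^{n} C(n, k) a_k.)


With a_k = k, b_n = sum_{k=0}^{n} C(n, k) k. Using k * C(n, k) = n * C(n-1, k-1) gives b_n = n * sum_{k>=1} C(n-1, k-1) = n * 2^(n-1).
For n = 75: 75 * 2^74 = 75 * 18889465931478580854784 = 1416709944860893564108800.

1416709944860893564108800


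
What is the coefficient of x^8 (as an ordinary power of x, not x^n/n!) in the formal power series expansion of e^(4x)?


The exponential series is e^y = sum_{k>=0} y^k / k!. Substituting y = 4x gives
e^(4x) = sum_{k>=0} 4^k x^k / k!.
So the coefficient of x^n is a^n/n! with a = 4, n = 8:
4^8 / 8! = 65536/40320 = 512/315

512/315


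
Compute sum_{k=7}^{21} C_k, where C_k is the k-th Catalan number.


C_7 through C_21: 429, 1430, 4862, 16796, 58786, 208012, 742900, 2674440, 9694845, 35357670, 129644790, 477638700, 1767263190, 6564120420, 24466267020
Sum = 429 + 1430 + 4862 + 16796 + 58786 + 208012 + 742900 + 2674440 + 9694845 + 35357670 + 129644790 + 477638700 + 1767263190 + 6564120420 + 24466267020
= 33453694290

33453694290


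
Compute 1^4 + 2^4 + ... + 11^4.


This power sum has a closed form given by Faulhaber's formula
sum_{k=1}^{m} k^p = (1 / (p + 1)) * sum_{j=0}^{p} C(p + 1, j) B_j m^(p + 1 - j),
but for small m direct computation is fastest:
1 + 16 + 81 + 256 + 625 + 1296 + 2401 + 4096 + 6561 + 10000 + 14641 = 39974.

39974


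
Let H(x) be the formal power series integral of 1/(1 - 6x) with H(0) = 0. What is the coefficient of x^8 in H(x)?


1/(1 - 6x) = sum_{k>=0} 6^k x^k. Integrating termwise with H(0) = 0:
H(x) = sum_{k>=0} 6^k x^(k+1) / (k+1) = sum_{m>=1} 6^(m-1) x^m / m.
For m = 8: 6^7/8 = 279936/8 = 34992.

34992


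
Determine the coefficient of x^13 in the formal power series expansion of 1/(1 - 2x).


The geometric series identity gives 1/(1 - c x) = sum_{k>=0} c^k x^k, so the coefficient of x^k is c^k.
Here c = 2 and k = 13.
Computing: 2^13 = 8192

8192


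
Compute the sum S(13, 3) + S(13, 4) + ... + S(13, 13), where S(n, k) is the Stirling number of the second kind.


By definition, S(n, k) counts partitions of an n-set into exactly k nonempty blocks.
Computing row n = 13 for k = 3..13:
S(13, k): 261625, 2532530, 7508501, 9321312, 5715424, 1899612, 359502, 39325, 2431, 78, 1
Sum = 27640341.

27640341


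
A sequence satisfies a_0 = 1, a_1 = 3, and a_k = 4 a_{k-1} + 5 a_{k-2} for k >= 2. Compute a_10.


The characteristic equation is t^2 - 4 t - 5 = 0, with roots r_1 = 5 and r_2 = -1 (so c_1 = r_1 + r_2, c_2 = -r_1 r_2 as required).
One can use the closed form a_n = A r_1^n + B r_2^n, but direct iteration is more reliable:
a_0 = 1, a_1 = 3, a_2 = 17, a_3 = 83, a_4 = 417, a_5 = 2083, a_6 = 10417, a_7 = 52083, a_8 = 260417, a_9 = 1302083, a_10 = 6510417.
So a_10 = 6510417.

6510417


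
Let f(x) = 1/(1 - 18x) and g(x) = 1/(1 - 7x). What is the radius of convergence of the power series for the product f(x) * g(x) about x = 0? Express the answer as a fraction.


The radius of 1/(1 - 18x) is 1/18 (nearest singularity at x = 1/18), and the radius of 1/(1 - 7x) is 1/7.
The product f(x)*g(x) = 1/((1 - 18x)(1 - 7x)) has singularities at both 1/18 and 1/7, so its radius of convergence is the distance to the nearest one:
min(1/18, 1/7) = 1/18.

1/18


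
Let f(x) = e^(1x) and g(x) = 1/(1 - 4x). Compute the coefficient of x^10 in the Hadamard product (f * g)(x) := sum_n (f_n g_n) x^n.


Expanding: f_k = 1^k/k! (from e^(1x)) and g_k = 4^k (from 1/(1 - 4x)). So the Hadamard coefficient (f * g)_k = 1^k 4^k / k! = (4)^k / k!.
For k = 10: 4^10/10! = 1048576/3628800 = 4096/14175.

4096/14175
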